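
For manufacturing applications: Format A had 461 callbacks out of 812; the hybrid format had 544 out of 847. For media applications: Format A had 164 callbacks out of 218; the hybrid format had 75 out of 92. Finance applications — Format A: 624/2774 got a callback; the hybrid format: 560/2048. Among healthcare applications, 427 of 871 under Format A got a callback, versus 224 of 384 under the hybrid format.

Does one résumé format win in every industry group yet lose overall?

Manufacturing: Format A 461/812 = 56.8%, the hybrid format 544/847 = 64.2% → the hybrid format
Media: Format A 164/218 = 75.2%, the hybrid format 75/92 = 81.5% → the hybrid format
Finance: Format A 624/2774 = 22.5%, the hybrid format 560/2048 = 27.3% → the hybrid format
Healthcare: Format A 427/871 = 49.0%, the hybrid format 224/384 = 58.3% → the hybrid format
Overall: Format A 1676/4675 = 35.9%, the hybrid format 1403/3371 = 41.6% → the hybrid format
The hybrid format wins overall and in every industry group — no reversal.

No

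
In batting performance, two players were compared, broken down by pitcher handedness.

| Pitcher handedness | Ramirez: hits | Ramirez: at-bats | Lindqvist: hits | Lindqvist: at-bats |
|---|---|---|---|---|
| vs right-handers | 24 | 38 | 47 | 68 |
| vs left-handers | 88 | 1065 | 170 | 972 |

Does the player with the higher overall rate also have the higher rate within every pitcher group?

Vs right-handers: Ramirez 24/38 = 63.2%, Lindqvist 47/68 = 69.1% → Lindqvist
Vs left-handers: Ramirez 88/1065 = 8.3%, Lindqvist 170/972 = 17.5% → Lindqvist
Overall: Ramirez 112/1103 = 10.2%, Lindqvist 217/1040 = 20.9% → Lindqvist
Lindqvist wins overall and in every pitcher group — no reversal.

Yes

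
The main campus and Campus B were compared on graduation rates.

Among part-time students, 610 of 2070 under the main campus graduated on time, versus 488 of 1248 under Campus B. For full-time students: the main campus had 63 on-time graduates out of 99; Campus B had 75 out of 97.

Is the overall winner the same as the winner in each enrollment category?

Yes

Part-time: the main campus 610/2070 = 29.5%, Campus B 488/1248 = 39.1% → Campus B
Full-time: the main campus 63/99 = 63.6%, Campus B 75/97 = 77.3% → Campus B
Overall: the main campus 673/2169 = 31.0%, Campus B 563/1345 = 41.9% → Campus B
Campus B wins overall and in every enrollment group — no reversal.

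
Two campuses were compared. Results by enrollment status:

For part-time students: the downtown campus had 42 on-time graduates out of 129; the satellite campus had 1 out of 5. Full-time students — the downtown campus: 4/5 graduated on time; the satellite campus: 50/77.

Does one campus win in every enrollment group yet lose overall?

Part-time: the downtown campus 42/129 = 32.6%, the satellite campus 1/5 = 20.0% → the downtown campus
Full-time: the downtown campus 4/5 = 80.0%, the satellite campus 50/77 = 64.9% → the downtown campus
Overall: the downtown campus 46/134 = 34.3%, the satellite campus 51/82 = 62.2% → the satellite campus
The downtown campus wins each enrollment group but the satellite campus wins overall — the comparison reverses. The downtown campus's students skew toward part-time, which has a lower base rate.

Yes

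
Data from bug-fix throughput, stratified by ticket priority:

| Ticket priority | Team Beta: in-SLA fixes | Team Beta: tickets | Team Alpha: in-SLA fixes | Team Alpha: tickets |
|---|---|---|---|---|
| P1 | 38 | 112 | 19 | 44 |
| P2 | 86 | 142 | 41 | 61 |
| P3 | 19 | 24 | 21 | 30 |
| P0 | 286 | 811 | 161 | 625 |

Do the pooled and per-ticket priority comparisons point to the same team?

P1: Team Beta 38/112 = 33.9%, Team Alpha 19/44 = 43.2% → Team Alpha
P2: Team Beta 86/142 = 60.6%, Team Alpha 41/61 = 67.2% → Team Alpha
P3: Team Beta 19/24 = 79.2%, Team Alpha 21/30 = 70.0% → Team Beta
P0: Team Beta 286/811 = 35.3%, Team Alpha 161/625 = 25.8% → Team Beta
Overall: Team Beta 429/1089 = 39.4%, Team Alpha 242/760 = 31.8% → Team Beta
Neither sweeps: Team Beta wins 2 of 4 groups, Team Alpha wins 2. Team Beta wins overall but not every group — no Simpson reversal.

No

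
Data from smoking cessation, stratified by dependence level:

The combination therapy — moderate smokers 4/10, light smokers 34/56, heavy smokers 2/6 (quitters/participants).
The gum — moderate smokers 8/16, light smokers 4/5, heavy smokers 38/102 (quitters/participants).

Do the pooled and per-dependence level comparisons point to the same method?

No

Moderate smokers: the combination therapy 4/10 = 40.0%, the gum 8/16 = 50.0% → the gum
Light smokers: the combination therapy 34/56 = 60.7%, the gum 4/5 = 80.0% → the gum
Heavy smokers: the combination therapy 2/6 = 33.3%, the gum 38/102 = 37.3% → the gum
Overall: the combination therapy 40/72 = 55.6%, the gum 50/123 = 40.7% → the combination therapy
The gum wins each dependence group but the combination therapy wins overall — the comparison reverses. The gum's participants skew toward heavy smokers, which has a lower base rate.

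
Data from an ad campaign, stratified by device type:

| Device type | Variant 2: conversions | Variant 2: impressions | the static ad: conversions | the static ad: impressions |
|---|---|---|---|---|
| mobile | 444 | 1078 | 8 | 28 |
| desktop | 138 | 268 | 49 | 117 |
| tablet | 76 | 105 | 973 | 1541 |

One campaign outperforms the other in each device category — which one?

Variant 2

Mobile: Variant 2 444/1078 = 41.2%, the static ad 8/28 = 28.6% → Variant 2
Desktop: Variant 2 138/268 = 51.5%, the static ad 49/117 = 41.9% → Variant 2
Tablet: Variant 2 76/105 = 72.4%, the static ad 973/1541 = 63.1% → Variant 2
Variant 2 has the higher rate in all 3 groups.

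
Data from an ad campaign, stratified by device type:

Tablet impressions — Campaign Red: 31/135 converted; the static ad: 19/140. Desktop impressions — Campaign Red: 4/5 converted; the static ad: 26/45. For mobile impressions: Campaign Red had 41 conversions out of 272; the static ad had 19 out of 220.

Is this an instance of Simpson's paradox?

No

Tablet: Campaign Red 31/135 = 23.0%, the static ad 19/140 = 13.6% → Campaign Red
Desktop: Campaign Red 4/5 = 80.0%, the static ad 26/45 = 57.8% → Campaign Red
Mobile: Campaign Red 41/272 = 15.1%, the static ad 19/220 = 8.6% → Campaign Red
Overall: Campaign Red 76/412 = 18.4%, the static ad 64/405 = 15.8% → Campaign Red
Campaign Red wins overall and in every device group — no reversal.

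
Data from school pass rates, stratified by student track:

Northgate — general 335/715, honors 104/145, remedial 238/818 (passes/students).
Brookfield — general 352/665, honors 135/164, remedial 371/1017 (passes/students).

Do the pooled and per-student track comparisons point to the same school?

Yes

General: Northgate 335/715 = 46.9%, Brookfield 352/665 = 52.9% → Brookfield
Honors: Northgate 104/145 = 71.7%, Brookfield 135/164 = 82.3% → Brookfield
Remedial: Northgate 238/818 = 29.1%, Brookfield 371/1017 = 36.5% → Brookfield
Overall: Northgate 677/1678 = 40.3%, Brookfield 858/1846 = 46.5% → Brookfield
Brookfield wins overall and in every student group — no reversal.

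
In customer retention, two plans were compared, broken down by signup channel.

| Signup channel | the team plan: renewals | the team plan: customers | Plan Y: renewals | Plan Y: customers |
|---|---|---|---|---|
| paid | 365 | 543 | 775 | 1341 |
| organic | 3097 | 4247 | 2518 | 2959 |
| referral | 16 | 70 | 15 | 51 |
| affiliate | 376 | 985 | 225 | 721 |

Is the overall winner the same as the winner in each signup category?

No

Paid: the team plan 365/543 = 67.2%, Plan Y 775/1341 = 57.8% → the team plan
Organic: the team plan 3097/4247 = 72.9%, Plan Y 2518/2959 = 85.1% → Plan Y
Referral: the team plan 16/70 = 22.9%, Plan Y 15/51 = 29.4% → Plan Y
Affiliate: the team plan 376/985 = 38.2%, Plan Y 225/721 = 31.2% → the team plan
Overall: the team plan 3854/5845 = 65.9%, Plan Y 3533/5072 = 69.7% → Plan Y
Neither sweeps: the team plan wins 2 of 4 groups, Plan Y wins 2. Plan Y wins overall but not every group — no Simpson reversal.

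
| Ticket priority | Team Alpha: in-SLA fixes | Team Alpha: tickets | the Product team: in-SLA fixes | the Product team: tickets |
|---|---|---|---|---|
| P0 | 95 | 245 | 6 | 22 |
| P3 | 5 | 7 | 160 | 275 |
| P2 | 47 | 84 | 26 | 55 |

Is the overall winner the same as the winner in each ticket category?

No

P0: Team Alpha 95/245 = 38.8%, the Product team 6/22 = 27.3% → Team Alpha
P3: Team Alpha 5/7 = 71.4%, the Product team 160/275 = 58.2% → Team Alpha
P2: Team Alpha 47/84 = 56.0%, the Product team 26/55 = 47.3% → Team Alpha
Overall: Team Alpha 147/336 = 43.8%, the Product team 192/352 = 54.5% → the Product team
Team Alpha wins each ticket group but the Product team wins overall — the comparison reverses. Team Alpha's tickets skew toward P0, which has a lower base rate.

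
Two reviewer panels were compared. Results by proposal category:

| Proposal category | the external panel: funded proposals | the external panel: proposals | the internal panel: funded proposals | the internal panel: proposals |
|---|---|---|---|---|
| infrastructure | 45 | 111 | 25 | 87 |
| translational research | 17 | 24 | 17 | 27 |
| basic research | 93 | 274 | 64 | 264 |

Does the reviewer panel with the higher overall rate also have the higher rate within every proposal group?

Yes

Infrastructure: the external panel 45/111 = 40.5%, the internal panel 25/87 = 28.7% → the external panel
Translational research: the external panel 17/24 = 70.8%, the internal panel 17/27 = 63.0% → the external panel
Basic research: the external panel 93/274 = 33.9%, the internal panel 64/264 = 24.2% → the external panel
Overall: the external panel 155/409 = 37.9%, the internal panel 106/378 = 28.0% → the external panel
The external panel wins overall and in every proposal group — no reversal.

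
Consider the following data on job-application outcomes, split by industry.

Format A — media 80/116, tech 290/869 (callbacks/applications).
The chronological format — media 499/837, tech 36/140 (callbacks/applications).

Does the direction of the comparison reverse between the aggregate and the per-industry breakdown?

Media: Format A 80/116 = 69.0%, the chronological format 499/837 = 59.6% → Format A
Tech: Format A 290/869 = 33.4%, the chronological format 36/140 = 25.7% → Format A
Overall: Format A 370/985 = 37.6%, the chronological format 535/977 = 54.8% → the chronological format
Format A wins each industry group but the chronological format wins overall — the comparison reverses. Format A's applications skew toward tech, which has a lower base rate.

Yes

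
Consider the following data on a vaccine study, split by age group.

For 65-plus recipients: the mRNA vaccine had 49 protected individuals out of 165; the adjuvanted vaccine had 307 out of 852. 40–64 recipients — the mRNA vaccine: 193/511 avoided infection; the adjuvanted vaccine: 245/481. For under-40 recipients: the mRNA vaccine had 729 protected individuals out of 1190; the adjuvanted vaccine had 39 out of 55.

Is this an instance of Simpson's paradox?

Yes

65-plus: the mRNA vaccine 49/165 = 29.7%, the adjuvanted vaccine 307/852 = 36.0% → the adjuvanted vaccine
40–64: the mRNA vaccine 193/511 = 37.8%, the adjuvanted vaccine 245/481 = 50.9% → the adjuvanted vaccine
Under-40: the mRNA vaccine 729/1190 = 61.3%, the adjuvanted vaccine 39/55 = 70.9% → the adjuvanted vaccine
Overall: the mRNA vaccine 971/1866 = 52.0%, the adjuvanted vaccine 591/1388 = 42.6% → the mRNA vaccine
The adjuvanted vaccine wins each age group but the mRNA vaccine wins overall — the comparison reverses. The adjuvanted vaccine's recipients skew toward 65-plus, which has a lower base rate.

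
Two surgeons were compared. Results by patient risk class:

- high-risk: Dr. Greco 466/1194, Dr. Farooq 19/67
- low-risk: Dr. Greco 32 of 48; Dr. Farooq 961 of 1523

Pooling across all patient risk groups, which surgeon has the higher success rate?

Dr. Farooq

High-risk: Dr. Greco 466/1194 = 39.0%, Dr. Farooq 19/67 = 28.4% → Dr. Greco
Low-risk: Dr. Greco 32/48 = 66.7%, Dr. Farooq 961/1523 = 63.1% → Dr. Greco
Overall: Dr. Greco 498/1242 = 40.1%, Dr. Farooq 980/1590 = 61.6% → Dr. Farooq
(Dr. Greco wins every patient risk group but Dr. Farooq wins overall — Dr. Greco's operations skew toward the low-rate high-risk group.)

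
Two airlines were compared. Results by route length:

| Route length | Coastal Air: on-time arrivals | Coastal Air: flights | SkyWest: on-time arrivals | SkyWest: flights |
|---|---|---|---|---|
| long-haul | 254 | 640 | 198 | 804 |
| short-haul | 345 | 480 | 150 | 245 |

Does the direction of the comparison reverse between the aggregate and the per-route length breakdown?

Long-haul: Coastal Air 254/640 = 39.7%, SkyWest 198/804 = 24.6% → Coastal Air
Short-haul: Coastal Air 345/480 = 71.9%, SkyWest 150/245 = 61.2% → Coastal Air
Overall: Coastal Air 599/1120 = 53.5%, SkyWest 348/1049 = 33.2% → Coastal Air
Coastal Air wins overall and in every route group — no reversal.

No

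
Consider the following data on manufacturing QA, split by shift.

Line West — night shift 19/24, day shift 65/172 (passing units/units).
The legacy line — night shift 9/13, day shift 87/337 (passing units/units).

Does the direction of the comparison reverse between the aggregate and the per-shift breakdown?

No

Night shift: Line West 19/24 = 79.2%, the legacy line 9/13 = 69.2% → Line West
Day shift: Line West 65/172 = 37.8%, the legacy line 87/337 = 25.8% → Line West
Overall: Line West 84/196 = 42.9%, the legacy line 96/350 = 27.4% → Line West
Line West wins overall and in every shift group — no reversal.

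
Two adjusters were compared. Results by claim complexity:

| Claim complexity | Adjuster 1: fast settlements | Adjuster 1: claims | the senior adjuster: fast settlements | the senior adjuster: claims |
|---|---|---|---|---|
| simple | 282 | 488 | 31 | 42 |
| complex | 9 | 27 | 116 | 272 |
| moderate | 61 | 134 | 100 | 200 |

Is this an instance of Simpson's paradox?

Yes

Simple: Adjuster 1 282/488 = 57.8%, the senior adjuster 31/42 = 73.8% → the senior adjuster
Complex: Adjuster 1 9/27 = 33.3%, the senior adjuster 116/272 = 42.6% → the senior adjuster
Moderate: Adjuster 1 61/134 = 45.5%, the senior adjuster 100/200 = 50.0% → the senior adjuster
Overall: Adjuster 1 352/649 = 54.2%, the senior adjuster 247/514 = 48.1% → Adjuster 1
The senior adjuster wins each claim group but Adjuster 1 wins overall — the comparison reverses. The senior adjuster's claims skew toward complex, which has a lower base rate.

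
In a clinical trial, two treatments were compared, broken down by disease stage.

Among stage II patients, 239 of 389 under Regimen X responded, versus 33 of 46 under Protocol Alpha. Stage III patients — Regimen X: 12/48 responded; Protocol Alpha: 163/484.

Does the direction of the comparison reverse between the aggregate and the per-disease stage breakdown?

Yes

Stage II: Regimen X 239/389 = 61.4%, Protocol Alpha 33/46 = 71.7% → Protocol Alpha
Stage III: Regimen X 12/48 = 25.0%, Protocol Alpha 163/484 = 33.7% → Protocol Alpha
Overall: Regimen X 251/437 = 57.4%, Protocol Alpha 196/530 = 37.0% → Regimen X
Protocol Alpha wins each disease group but Regimen X wins overall — the comparison reverses. Protocol Alpha's patients skew toward stage III, which has a lower base rate.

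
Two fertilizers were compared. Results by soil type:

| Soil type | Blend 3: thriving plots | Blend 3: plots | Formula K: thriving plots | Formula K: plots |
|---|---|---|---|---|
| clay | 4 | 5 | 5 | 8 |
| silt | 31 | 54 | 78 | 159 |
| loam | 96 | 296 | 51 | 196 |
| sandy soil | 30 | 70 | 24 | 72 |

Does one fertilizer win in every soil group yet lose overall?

No

Clay: Blend 3 4/5 = 80.0%, Formula K 5/8 = 62.5% → Blend 3
Silt: Blend 3 31/54 = 57.4%, Formula K 78/159 = 49.1% → Blend 3
Loam: Blend 3 96/296 = 32.4%, Formula K 51/196 = 26.0% → Blend 3
Sandy soil: Blend 3 30/70 = 42.9%, Formula K 24/72 = 33.3% → Blend 3
Overall: Blend 3 161/425 = 37.9%, Formula K 158/435 = 36.3% → Blend 3
Blend 3 wins overall and in every soil group — no reversal.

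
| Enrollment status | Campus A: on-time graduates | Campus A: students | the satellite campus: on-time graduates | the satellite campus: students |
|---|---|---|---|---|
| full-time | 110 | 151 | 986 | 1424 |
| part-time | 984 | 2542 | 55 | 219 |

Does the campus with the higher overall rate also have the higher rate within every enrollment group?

No

Full-time: Campus A 110/151 = 72.8%, the satellite campus 986/1424 = 69.2% → Campus A
Part-time: Campus A 984/2542 = 38.7%, the satellite campus 55/219 = 25.1% → Campus A
Overall: Campus A 1094/2693 = 40.6%, the satellite campus 1041/1643 = 63.4% → the satellite campus
Campus A wins each enrollment group but the satellite campus wins overall — the comparison reverses. Campus A's students skew toward part-time, which has a lower base rate.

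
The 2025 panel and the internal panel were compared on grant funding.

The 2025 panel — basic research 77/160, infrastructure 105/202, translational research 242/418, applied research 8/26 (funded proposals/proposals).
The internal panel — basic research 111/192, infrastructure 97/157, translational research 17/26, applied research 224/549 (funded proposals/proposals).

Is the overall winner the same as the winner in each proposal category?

Basic research: the 2025 panel 77/160 = 48.1%, the internal panel 111/192 = 57.8% → the internal panel
Infrastructure: the 2025 panel 105/202 = 52.0%, the internal panel 97/157 = 61.8% → the internal panel
Translational research: the 2025 panel 242/418 = 57.9%, the internal panel 17/26 = 65.4% → the internal panel
Applied research: the 2025 panel 8/26 = 30.8%, the internal panel 224/549 = 40.8% → the internal panel
Overall: the 2025 panel 432/806 = 53.6%, the internal panel 449/924 = 48.6% → the 2025 panel
The internal panel wins each proposal group but the 2025 panel wins overall — the comparison reverses. The internal panel's proposals skew toward applied research, which has a lower base rate.

No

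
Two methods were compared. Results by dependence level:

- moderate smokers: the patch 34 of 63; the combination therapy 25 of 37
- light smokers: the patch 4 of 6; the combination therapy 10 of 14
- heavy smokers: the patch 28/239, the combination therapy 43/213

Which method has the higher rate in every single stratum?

the combination therapy

Moderate smokers: the patch 34/63 = 54.0%, the combination therapy 25/37 = 67.6% → the combination therapy
Light smokers: the patch 4/6 = 66.7%, the combination therapy 10/14 = 71.4% → the combination therapy
Heavy smokers: the patch 28/239 = 11.7%, the combination therapy 43/213 = 20.2% → the combination therapy
The combination therapy has the higher rate in all 3 groups.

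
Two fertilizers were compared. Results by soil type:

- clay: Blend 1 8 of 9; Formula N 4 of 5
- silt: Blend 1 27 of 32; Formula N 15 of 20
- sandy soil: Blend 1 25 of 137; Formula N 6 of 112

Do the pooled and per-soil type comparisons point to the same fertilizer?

Clay: Blend 1 8/9 = 88.9%, Formula N 4/5 = 80.0% → Blend 1
Silt: Blend 1 27/32 = 84.4%, Formula N 15/20 = 75.0% → Blend 1
Sandy soil: Blend 1 25/137 = 18.2%, Formula N 6/112 = 5.4% → Blend 1
Overall: Blend 1 60/178 = 33.7%, Formula N 25/137 = 18.2% → Blend 1
Blend 1 wins overall and in every soil group — no reversal.

Yes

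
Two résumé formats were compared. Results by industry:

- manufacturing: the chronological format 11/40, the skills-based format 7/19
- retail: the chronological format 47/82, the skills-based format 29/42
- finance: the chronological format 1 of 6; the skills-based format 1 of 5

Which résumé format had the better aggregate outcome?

Manufacturing: the chronological format 11/40 = 27.5%, the skills-based format 7/19 = 36.8% → the skills-based format
Retail: the chronological format 47/82 = 57.3%, the skills-based format 29/42 = 69.0% → the skills-based format
Finance: the chronological format 1/6 = 16.7%, the skills-based format 1/5 = 20.0% → the skills-based format
Overall: the chronological format 59/128 = 46.1%, the skills-based format 37/66 = 56.1% → the skills-based format

the skills-based format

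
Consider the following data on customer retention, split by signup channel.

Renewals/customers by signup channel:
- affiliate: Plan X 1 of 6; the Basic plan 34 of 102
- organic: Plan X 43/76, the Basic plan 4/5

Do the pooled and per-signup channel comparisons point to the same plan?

Affiliate: Plan X 1/6 = 16.7%, the Basic plan 34/102 = 33.3% → the Basic plan
Organic: Plan X 43/76 = 56.6%, the Basic plan 4/5 = 80.0% → the Basic plan
Overall: Plan X 44/82 = 53.7%, the Basic plan 38/107 = 35.5% → Plan X
The Basic plan wins each signup group but Plan X wins overall — the comparison reverses. The Basic plan's customers skew toward affiliate, which has a lower base rate.

No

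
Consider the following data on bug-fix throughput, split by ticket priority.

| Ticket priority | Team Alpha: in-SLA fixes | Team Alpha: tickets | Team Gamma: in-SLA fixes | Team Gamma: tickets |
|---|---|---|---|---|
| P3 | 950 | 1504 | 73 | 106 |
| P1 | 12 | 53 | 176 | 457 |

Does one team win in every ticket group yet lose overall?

P3: Team Alpha 950/1504 = 63.2%, Team Gamma 73/106 = 68.9% → Team Gamma
P1: Team Alpha 12/53 = 22.6%, Team Gamma 176/457 = 38.5% → Team Gamma
Overall: Team Alpha 962/1557 = 61.8%, Team Gamma 249/563 = 44.2% → Team Alpha
Team Gamma wins each ticket group but Team Alpha wins overall — the comparison reverses. Team Gamma's tickets skew toward P1, which has a lower base rate.

Yes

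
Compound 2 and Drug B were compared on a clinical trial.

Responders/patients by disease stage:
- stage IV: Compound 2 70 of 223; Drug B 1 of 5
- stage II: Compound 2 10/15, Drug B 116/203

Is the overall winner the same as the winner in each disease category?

No

Stage IV: Compound 2 70/223 = 31.4%, Drug B 1/5 = 20.0% → Compound 2
Stage II: Compound 2 10/15 = 66.7%, Drug B 116/203 = 57.1% → Compound 2
Overall: Compound 2 80/238 = 33.6%, Drug B 117/208 = 56.2% → Drug B
Compound 2 wins each disease group but Drug B wins overall — the comparison reverses. Compound 2's patients skew toward stage IV, which has a lower base rate.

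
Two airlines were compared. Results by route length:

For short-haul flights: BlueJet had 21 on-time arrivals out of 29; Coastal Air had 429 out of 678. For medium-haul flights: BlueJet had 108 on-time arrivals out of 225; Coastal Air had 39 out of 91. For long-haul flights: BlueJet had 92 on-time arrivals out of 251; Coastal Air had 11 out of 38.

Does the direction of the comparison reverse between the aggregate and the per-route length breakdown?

Short-haul: BlueJet 21/29 = 72.4%, Coastal Air 429/678 = 63.3% → BlueJet
Medium-haul: BlueJet 108/225 = 48.0%, Coastal Air 39/91 = 42.9% → BlueJet
Long-haul: BlueJet 92/251 = 36.7%, Coastal Air 11/38 = 28.9% → BlueJet
Overall: BlueJet 221/505 = 43.8%, Coastal Air 479/807 = 59.4% → Coastal Air
BlueJet wins each route group but Coastal Air wins overall — the comparison reverses. BlueJet's flights skew toward long-haul, which has a lower base rate.

Yes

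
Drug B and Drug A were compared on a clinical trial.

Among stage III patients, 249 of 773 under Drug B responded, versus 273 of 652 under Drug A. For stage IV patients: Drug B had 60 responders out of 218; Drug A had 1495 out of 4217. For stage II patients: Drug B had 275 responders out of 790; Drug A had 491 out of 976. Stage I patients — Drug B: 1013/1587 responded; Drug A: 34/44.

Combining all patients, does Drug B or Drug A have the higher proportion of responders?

Stage III: Drug B 249/773 = 32.2%, Drug A 273/652 = 41.9% → Drug A
Stage IV: Drug B 60/218 = 27.5%, Drug A 1495/4217 = 35.5% → Drug A
Stage II: Drug B 275/790 = 34.8%, Drug A 491/976 = 50.3% → Drug A
Stage I: Drug B 1013/1587 = 63.8%, Drug A 34/44 = 77.3% → Drug A
Overall: Drug B 1597/3368 = 47.4%, Drug A 2293/5889 = 38.9% → Drug B
(Drug A wins every disease group but Drug B wins overall — Drug A's patients skew toward the low-rate stage IV group.)

Drug B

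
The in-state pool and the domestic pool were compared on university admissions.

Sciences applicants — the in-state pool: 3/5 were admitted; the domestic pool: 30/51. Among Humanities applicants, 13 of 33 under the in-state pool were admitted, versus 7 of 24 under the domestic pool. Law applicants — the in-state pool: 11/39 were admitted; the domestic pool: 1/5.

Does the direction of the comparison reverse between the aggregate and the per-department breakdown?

Sciences: the in-state pool 3/5 = 60.0%, the domestic pool 30/51 = 58.8% → the in-state pool
Humanities: the in-state pool 13/33 = 39.4%, the domestic pool 7/24 = 29.2% → the in-state pool
Law: the in-state pool 11/39 = 28.2%, the domestic pool 1/5 = 20.0% → the in-state pool
Overall: the in-state pool 27/77 = 35.1%, the domestic pool 38/80 = 47.5% → the domestic pool
The in-state pool wins each department group but the domestic pool wins overall — the comparison reverses. The in-state pool's applicants skew toward Law, which has a lower base rate.

Yes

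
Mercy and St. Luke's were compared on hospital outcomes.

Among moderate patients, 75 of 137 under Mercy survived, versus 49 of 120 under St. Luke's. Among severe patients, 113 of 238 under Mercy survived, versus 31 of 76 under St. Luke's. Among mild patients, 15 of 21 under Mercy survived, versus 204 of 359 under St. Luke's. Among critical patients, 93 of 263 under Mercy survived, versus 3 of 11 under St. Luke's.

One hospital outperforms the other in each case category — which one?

Mercy

Moderate: Mercy 75/137 = 54.7%, St. Luke's 49/120 = 40.8% → Mercy
Severe: Mercy 113/238 = 47.5%, St. Luke's 31/76 = 40.8% → Mercy
Mild: Mercy 15/21 = 71.4%, St. Luke's 204/359 = 56.8% → Mercy
Critical: Mercy 93/263 = 35.4%, St. Luke's 3/11 = 27.3% → Mercy
Mercy has the higher rate in all 4 groups.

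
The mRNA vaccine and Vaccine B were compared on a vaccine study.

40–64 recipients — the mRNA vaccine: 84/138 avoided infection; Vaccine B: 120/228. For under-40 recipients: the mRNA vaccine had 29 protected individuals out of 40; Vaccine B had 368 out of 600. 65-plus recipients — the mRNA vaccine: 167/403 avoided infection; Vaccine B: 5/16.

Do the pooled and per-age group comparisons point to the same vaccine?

40–64: the mRNA vaccine 84/138 = 60.9%, Vaccine B 120/228 = 52.6% → the mRNA vaccine
Under-40: the mRNA vaccine 29/40 = 72.5%, Vaccine B 368/600 = 61.3% → the mRNA vaccine
65-plus: the mRNA vaccine 167/403 = 41.4%, Vaccine B 5/16 = 31.2% → the mRNA vaccine
Overall: the mRNA vaccine 280/581 = 48.2%, Vaccine B 493/844 = 58.4% → Vaccine B
The mRNA vaccine wins each age group but Vaccine B wins overall — the comparison reverses. The mRNA vaccine's recipients skew toward 65-plus, which has a lower base rate.

No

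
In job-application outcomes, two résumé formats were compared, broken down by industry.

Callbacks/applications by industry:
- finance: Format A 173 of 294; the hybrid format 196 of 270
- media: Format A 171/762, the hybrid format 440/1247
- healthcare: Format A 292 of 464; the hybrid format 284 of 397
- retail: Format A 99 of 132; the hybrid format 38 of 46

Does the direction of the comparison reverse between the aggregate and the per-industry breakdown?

Finance: Format A 173/294 = 58.8%, the hybrid format 196/270 = 72.6% → the hybrid format
Media: Format A 171/762 = 22.4%, the hybrid format 440/1247 = 35.3% → the hybrid format
Healthcare: Format A 292/464 = 62.9%, the hybrid format 284/397 = 71.5% → the hybrid format
Retail: Format A 99/132 = 75.0%, the hybrid format 38/46 = 82.6% → the hybrid format
Overall: Format A 735/1652 = 44.5%, the hybrid format 958/1960 = 48.9% → the hybrid format
The hybrid format wins overall and in every industry group — no reversal.

No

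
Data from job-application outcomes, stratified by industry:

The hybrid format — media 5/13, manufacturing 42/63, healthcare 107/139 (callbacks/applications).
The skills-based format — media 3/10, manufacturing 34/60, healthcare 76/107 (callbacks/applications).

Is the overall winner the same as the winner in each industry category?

Yes

Media: the hybrid format 5/13 = 38.5%, the skills-based format 3/10 = 30.0% → the hybrid format
Manufacturing: the hybrid format 42/63 = 66.7%, the skills-based format 34/60 = 56.7% → the hybrid format
Healthcare: the hybrid format 107/139 = 77.0%, the skills-based format 76/107 = 71.0% → the hybrid format
Overall: the hybrid format 154/215 = 71.6%, the skills-based format 113/177 = 63.8% → the hybrid format
The hybrid format wins overall and in every industry group — no reversal.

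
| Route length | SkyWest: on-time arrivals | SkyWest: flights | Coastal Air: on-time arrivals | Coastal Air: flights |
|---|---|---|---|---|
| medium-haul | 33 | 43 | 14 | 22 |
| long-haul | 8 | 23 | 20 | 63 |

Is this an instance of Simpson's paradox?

No

Medium-haul: SkyWest 33/43 = 76.7%, Coastal Air 14/22 = 63.6% → SkyWest
Long-haul: SkyWest 8/23 = 34.8%, Coastal Air 20/63 = 31.7% → SkyWest
Overall: SkyWest 41/66 = 62.1%, Coastal Air 34/85 = 40.0% → SkyWest
SkyWest wins overall and in every route group — no reversal.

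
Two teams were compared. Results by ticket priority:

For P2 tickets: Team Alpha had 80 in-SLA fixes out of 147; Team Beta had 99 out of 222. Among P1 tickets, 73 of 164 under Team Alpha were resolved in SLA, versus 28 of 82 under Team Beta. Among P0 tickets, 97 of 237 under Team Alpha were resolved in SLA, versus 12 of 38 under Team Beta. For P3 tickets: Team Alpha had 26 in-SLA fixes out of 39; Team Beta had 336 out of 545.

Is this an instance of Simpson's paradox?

Yes

P2: Team Alpha 80/147 = 54.4%, Team Beta 99/222 = 44.6% → Team Alpha
P1: Team Alpha 73/164 = 44.5%, Team Beta 28/82 = 34.1% → Team Alpha
P0: Team Alpha 97/237 = 40.9%, Team Beta 12/38 = 31.6% → Team Alpha
P3: Team Alpha 26/39 = 66.7%, Team Beta 336/545 = 61.7% → Team Alpha
Overall: Team Alpha 276/587 = 47.0%, Team Beta 475/887 = 53.6% → Team Beta
Team Alpha wins each ticket group but Team Beta wins overall — the comparison reverses. Team Alpha's tickets skew toward P0, which has a lower base rate.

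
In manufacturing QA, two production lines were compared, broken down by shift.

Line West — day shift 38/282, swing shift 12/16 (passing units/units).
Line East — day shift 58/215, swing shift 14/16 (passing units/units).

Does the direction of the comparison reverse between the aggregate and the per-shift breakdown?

Day shift: Line West 38/282 = 13.5%, Line East 58/215 = 27.0% → Line East
Swing shift: Line West 12/16 = 75.0%, Line East 14/16 = 87.5% → Line East
Overall: Line West 50/298 = 16.8%, Line East 72/231 = 31.2% → Line East
Line East wins overall and in every shift group — no reversal.

No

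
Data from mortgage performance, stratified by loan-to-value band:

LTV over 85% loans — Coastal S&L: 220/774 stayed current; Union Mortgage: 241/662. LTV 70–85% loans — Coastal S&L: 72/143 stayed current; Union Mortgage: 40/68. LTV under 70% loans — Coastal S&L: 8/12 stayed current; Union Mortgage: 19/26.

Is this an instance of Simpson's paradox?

No

LTV over 85%: Coastal S&L 220/774 = 28.4%, Union Mortgage 241/662 = 36.4% → Union Mortgage
LTV 70–85%: Coastal S&L 72/143 = 50.3%, Union Mortgage 40/68 = 58.8% → Union Mortgage
LTV under 70%: Coastal S&L 8/12 = 66.7%, Union Mortgage 19/26 = 73.1% → Union Mortgage
Overall: Coastal S&L 300/929 = 32.3%, Union Mortgage 300/756 = 39.7% → Union Mortgage
Union Mortgage wins overall and in every loan-to-value group — no reversal.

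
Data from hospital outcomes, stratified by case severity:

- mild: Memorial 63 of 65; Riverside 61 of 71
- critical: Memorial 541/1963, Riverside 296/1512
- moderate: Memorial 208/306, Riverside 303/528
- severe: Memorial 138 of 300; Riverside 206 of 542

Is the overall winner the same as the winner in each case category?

Mild: Memorial 63/65 = 96.9%, Riverside 61/71 = 85.9% → Memorial
Critical: Memorial 541/1963 = 27.6%, Riverside 296/1512 = 19.6% → Memorial
Moderate: Memorial 208/306 = 68.0%, Riverside 303/528 = 57.4% → Memorial
Severe: Memorial 138/300 = 46.0%, Riverside 206/542 = 38.0% → Memorial
Overall: Memorial 950/2634 = 36.1%, Riverside 866/2653 = 32.6% → Memorial
Memorial wins overall and in every case group — no reversal.

Yes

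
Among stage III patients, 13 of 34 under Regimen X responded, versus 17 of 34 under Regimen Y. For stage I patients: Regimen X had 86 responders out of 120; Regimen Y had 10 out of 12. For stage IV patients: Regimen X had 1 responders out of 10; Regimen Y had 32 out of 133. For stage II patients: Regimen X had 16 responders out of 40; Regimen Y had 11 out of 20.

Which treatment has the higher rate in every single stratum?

Regimen Y

Stage III: Regimen X 13/34 = 38.2%, Regimen Y 17/34 = 50.0% → Regimen Y
Stage I: Regimen X 86/120 = 71.7%, Regimen Y 10/12 = 83.3% → Regimen Y
Stage IV: Regimen X 1/10 = 10.0%, Regimen Y 32/133 = 24.1% → Regimen Y
Stage II: Regimen X 16/40 = 40.0%, Regimen Y 11/20 = 55.0% → Regimen Y
Regimen Y has the higher rate in all 4 groups.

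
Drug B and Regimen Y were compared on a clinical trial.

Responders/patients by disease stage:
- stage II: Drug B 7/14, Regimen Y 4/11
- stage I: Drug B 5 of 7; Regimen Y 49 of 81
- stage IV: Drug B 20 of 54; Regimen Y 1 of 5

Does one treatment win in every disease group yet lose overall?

Yes

Stage II: Drug B 7/14 = 50.0%, Regimen Y 4/11 = 36.4% → Drug B
Stage I: Drug B 5/7 = 71.4%, Regimen Y 49/81 = 60.5% → Drug B
Stage IV: Drug B 20/54 = 37.0%, Regimen Y 1/5 = 20.0% → Drug B
Overall: Drug B 32/75 = 42.7%, Regimen Y 54/97 = 55.7% → Regimen Y
Drug B wins each disease group but Regimen Y wins overall — the comparison reverses. Drug B's patients skew toward stage IV, which has a lower base rate.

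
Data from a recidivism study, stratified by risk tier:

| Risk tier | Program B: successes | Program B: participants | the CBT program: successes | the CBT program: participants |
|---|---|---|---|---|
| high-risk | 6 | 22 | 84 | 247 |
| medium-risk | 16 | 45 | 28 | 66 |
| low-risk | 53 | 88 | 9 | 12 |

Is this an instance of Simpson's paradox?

High-risk: Program B 6/22 = 27.3%, the CBT program 84/247 = 34.0% → the CBT program
Medium-risk: Program B 16/45 = 35.6%, the CBT program 28/66 = 42.4% → the CBT program
Low-risk: Program B 53/88 = 60.2%, the CBT program 9/12 = 75.0% → the CBT program
Overall: Program B 75/155 = 48.4%, the CBT program 121/325 = 37.2% → Program B
The CBT program wins each risk group but Program B wins overall — the comparison reverses. The CBT program's participants skew toward high-risk, which has a lower base rate.

Yes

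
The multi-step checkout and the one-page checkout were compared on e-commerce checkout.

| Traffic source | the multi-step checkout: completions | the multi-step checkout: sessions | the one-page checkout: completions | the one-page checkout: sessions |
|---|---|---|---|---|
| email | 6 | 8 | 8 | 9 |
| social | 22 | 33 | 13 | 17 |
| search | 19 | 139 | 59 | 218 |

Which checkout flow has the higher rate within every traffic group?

Email: the multi-step checkout 6/8 = 75.0%, the one-page checkout 8/9 = 88.9% → the one-page checkout
Social: the multi-step checkout 22/33 = 66.7%, the one-page checkout 13/17 = 76.5% → the one-page checkout
Search: the multi-step checkout 19/139 = 13.7%, the one-page checkout 59/218 = 27.1% → the one-page checkout
The one-page checkout has the higher rate in all 3 groups.

the one-page checkout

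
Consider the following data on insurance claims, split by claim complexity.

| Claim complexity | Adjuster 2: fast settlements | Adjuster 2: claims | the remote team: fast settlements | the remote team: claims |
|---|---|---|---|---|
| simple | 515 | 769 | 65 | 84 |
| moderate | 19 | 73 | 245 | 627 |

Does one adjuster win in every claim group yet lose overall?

Yes

Simple: Adjuster 2 515/769 = 67.0%, the remote team 65/84 = 77.4% → the remote team
Moderate: Adjuster 2 19/73 = 26.0%, the remote team 245/627 = 39.1% → the remote team
Overall: Adjuster 2 534/842 = 63.4%, the remote team 310/711 = 43.6% → Adjuster 2
The remote team wins each claim group but Adjuster 2 wins overall — the comparison reverses. The remote team's claims skew toward moderate, which has a lower base rate.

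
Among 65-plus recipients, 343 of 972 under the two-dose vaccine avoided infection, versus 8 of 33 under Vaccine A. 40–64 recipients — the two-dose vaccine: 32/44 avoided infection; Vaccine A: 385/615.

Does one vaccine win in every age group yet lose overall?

Yes

65-plus: the two-dose vaccine 343/972 = 35.3%, Vaccine A 8/33 = 24.2% → the two-dose vaccine
40–64: the two-dose vaccine 32/44 = 72.7%, Vaccine A 385/615 = 62.6% → the two-dose vaccine
Overall: the two-dose vaccine 375/1016 = 36.9%, Vaccine A 393/648 = 60.6% → Vaccine A
The two-dose vaccine wins each age group but Vaccine A wins overall — the comparison reverses. The two-dose vaccine's recipients skew toward 65-plus, which has a lower base rate.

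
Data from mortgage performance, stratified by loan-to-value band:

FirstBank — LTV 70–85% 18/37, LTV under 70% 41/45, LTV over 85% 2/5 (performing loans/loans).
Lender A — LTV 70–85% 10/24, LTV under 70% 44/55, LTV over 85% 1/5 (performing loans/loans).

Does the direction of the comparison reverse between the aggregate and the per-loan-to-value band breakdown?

LTV 70–85%: FirstBank 18/37 = 48.6%, Lender A 10/24 = 41.7% → FirstBank
LTV under 70%: FirstBank 41/45 = 91.1%, Lender A 44/55 = 80.0% → FirstBank
LTV over 85%: FirstBank 2/5 = 40.0%, Lender A 1/5 = 20.0% → FirstBank
Overall: FirstBank 61/87 = 70.1%, Lender A 55/84 = 65.5% → FirstBank
FirstBank wins overall and in every loan-to-value group — no reversal.

No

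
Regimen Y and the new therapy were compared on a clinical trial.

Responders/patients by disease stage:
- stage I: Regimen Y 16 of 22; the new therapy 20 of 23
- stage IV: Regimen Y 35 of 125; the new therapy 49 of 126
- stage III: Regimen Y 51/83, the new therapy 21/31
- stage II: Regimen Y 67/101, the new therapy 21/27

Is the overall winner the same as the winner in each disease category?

Stage I: Regimen Y 16/22 = 72.7%, the new therapy 20/23 = 87.0% → the new therapy
Stage IV: Regimen Y 35/125 = 28.0%, the new therapy 49/126 = 38.9% → the new therapy
Stage III: Regimen Y 51/83 = 61.4%, the new therapy 21/31 = 67.7% → the new therapy
Stage II: Regimen Y 67/101 = 66.3%, the new therapy 21/27 = 77.8% → the new therapy
Overall: Regimen Y 169/331 = 51.1%, the new therapy 111/207 = 53.6% → the new therapy
The new therapy wins overall and in every disease group — no reversal.

Yes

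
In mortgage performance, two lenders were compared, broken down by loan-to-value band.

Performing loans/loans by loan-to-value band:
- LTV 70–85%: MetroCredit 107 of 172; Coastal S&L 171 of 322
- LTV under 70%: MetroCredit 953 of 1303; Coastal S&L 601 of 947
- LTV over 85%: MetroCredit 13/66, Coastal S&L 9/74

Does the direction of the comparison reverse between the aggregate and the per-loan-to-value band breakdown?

LTV 70–85%: MetroCredit 107/172 = 62.2%, Coastal S&L 171/322 = 53.1% → MetroCredit
LTV under 70%: MetroCredit 953/1303 = 73.1%, Coastal S&L 601/947 = 63.5% → MetroCredit
LTV over 85%: MetroCredit 13/66 = 19.7%, Coastal S&L 9/74 = 12.2% → MetroCredit
Overall: MetroCredit 1073/1541 = 69.6%, Coastal S&L 781/1343 = 58.2% → MetroCredit
MetroCredit wins overall and in every loan-to-value group — no reversal.

No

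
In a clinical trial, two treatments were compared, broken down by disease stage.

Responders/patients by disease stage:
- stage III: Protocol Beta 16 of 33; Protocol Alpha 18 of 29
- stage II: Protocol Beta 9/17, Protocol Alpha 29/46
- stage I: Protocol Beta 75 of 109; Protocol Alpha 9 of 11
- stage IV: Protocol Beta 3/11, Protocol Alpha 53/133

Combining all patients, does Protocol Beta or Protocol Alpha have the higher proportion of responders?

Protocol Beta

Stage III: Protocol Beta 16/33 = 48.5%, Protocol Alpha 18/29 = 62.1% → Protocol Alpha
Stage II: Protocol Beta 9/17 = 52.9%, Protocol Alpha 29/46 = 63.0% → Protocol Alpha
Stage I: Protocol Beta 75/109 = 68.8%, Protocol Alpha 9/11 = 81.8% → Protocol Alpha
Stage IV: Protocol Beta 3/11 = 27.3%, Protocol Alpha 53/133 = 39.8% → Protocol Alpha
Overall: Protocol Beta 103/170 = 60.6%, Protocol Alpha 109/219 = 49.8% → Protocol Beta
(Protocol Alpha wins every disease group but Protocol Beta wins overall — Protocol Alpha's patients skew toward the low-rate stage IV group.)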